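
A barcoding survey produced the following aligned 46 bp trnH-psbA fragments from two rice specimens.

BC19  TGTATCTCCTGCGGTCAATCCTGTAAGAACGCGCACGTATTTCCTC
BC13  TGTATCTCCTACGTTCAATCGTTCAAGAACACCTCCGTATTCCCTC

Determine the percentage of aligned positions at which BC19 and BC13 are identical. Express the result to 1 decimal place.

78.3%

The sequences differ at positions 11 (G/A), 14 (G/T), 21 (C/G), 23 (G/T), 24 (T/C), 31 (G/A), 33 (G/C), 34 (C/T), 35 (A/C), 42 (T/C).
36 of the 46 sites match, so the percent identity is 36/46 × 100 = 78.3%.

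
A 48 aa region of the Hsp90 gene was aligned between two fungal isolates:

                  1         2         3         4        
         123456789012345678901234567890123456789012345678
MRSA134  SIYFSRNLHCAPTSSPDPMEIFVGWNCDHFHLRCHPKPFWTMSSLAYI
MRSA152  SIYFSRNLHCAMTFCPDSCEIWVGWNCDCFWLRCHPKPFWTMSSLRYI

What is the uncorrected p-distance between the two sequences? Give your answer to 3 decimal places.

The sequences differ at positions 12 (P/M), 14 (S/F), 15 (S/C), 18 (P/S), 19 (M/C), 22 (F/W), 29 (H/C), 31 (H/W), 46 (A/R).
There are 9 differences over 48 sites, so p = 9/48 = 0.188.

0.188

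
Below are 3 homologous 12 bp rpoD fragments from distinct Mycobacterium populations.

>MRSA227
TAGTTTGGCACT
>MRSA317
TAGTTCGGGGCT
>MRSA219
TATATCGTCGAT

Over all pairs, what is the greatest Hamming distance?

Pairwise Hamming distances:
  MRSA227 vs MRSA317: 3
  MRSA227 vs MRSA219: 6
  MRSA317 vs MRSA219: 5
The largest is 6, between MRSA227 and MRSA219.

6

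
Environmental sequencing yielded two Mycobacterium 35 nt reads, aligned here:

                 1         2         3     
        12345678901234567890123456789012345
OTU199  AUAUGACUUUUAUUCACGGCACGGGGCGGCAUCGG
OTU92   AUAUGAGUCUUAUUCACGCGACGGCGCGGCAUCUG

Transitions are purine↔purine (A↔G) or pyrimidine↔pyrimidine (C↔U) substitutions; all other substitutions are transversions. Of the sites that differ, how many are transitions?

The sequences differ at positions 7 (C/G, transversion), 9 (U/C, transition), 19 (G/C, transversion), 20 (C/G, transversion), 25 (G/C, transversion), 34 (G/U, transversion).
Of the 6 differences, 1 transition and 5 transversions, so the answer is 1.

1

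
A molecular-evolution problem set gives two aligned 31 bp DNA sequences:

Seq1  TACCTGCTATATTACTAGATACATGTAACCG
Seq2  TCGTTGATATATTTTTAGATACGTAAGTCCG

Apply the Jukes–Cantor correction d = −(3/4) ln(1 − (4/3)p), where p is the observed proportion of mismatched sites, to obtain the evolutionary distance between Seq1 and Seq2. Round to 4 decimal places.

0.4806

The sequences differ at positions 2 (A/C), 3 (C/G), 4 (C/T), 7 (C/A), 14 (A/T), 15 (C/T), 23 (A/G), 25 (G/A), 26 (T/A), 27 (A/G), 28 (A/T).
p = 11/31 = 0.354839.
d = −0.75 · ln(1 − (4/3)·0.354839) = −0.75 · ln(0.526881) = −0.75 · (-0.640781) = 0.4806.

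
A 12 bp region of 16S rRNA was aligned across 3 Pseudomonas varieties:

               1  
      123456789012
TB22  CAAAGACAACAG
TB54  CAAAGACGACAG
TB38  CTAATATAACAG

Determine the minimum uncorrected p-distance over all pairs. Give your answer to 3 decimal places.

Pairwise Hamming distances:
  TB22 vs TB54: 1
  TB22 vs TB38: 3
  TB54 vs TB38: 4
The smallest is 1 mismatch, between TB22 and TB54; p = 1/12 = 0.083.

0.083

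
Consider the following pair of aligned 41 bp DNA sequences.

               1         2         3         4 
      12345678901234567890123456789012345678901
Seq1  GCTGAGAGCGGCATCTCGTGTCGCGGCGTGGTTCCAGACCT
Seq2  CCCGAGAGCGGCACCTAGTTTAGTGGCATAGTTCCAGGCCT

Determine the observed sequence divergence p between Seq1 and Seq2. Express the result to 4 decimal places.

Differing sites — 1:G/C; 3:T/C; 14:T/C; 17:C/A; 20:G/T; 22:C/A; 24:C/T; 28:G/A; 30:G/A; 38:A/G.
There are 10 differences over 41 sites, so p = 10/41 = 0.2439.

0.2439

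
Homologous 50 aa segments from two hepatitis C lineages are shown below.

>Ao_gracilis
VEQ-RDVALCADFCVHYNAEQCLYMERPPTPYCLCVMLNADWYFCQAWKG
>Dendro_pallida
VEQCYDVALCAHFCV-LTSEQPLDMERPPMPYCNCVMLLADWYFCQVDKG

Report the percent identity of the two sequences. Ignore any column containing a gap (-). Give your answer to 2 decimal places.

75.00%

Excluding the 2 gap columns leaves 48 comparable sites.
Mismatches occur at site 5 (R↔Y), site 12 (D↔H), site 17 (Y↔L), site 18 (N↔T), site 19 (A↔S), site 22 (C↔P), site 24 (Y↔D), site 30 (T↔M), site 34 (L↔N), site 39 (N↔L), site 47 (A↔V), site 48 (W↔D).
36 of the 48 comparable sites match, so the percent identity is 36/48 × 100 = 75.00%.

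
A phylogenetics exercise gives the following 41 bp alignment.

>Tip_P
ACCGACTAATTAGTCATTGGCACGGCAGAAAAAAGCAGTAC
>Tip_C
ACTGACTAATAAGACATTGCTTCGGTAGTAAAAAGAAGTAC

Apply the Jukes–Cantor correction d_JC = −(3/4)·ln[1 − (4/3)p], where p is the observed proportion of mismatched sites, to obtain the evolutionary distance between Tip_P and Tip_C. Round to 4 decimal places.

The sequences differ at positions 3 (C/T), 11 (T/A), 14 (T/A), 20 (G/C), 21 (C/T), 22 (A/T), 26 (C/T), 29 (A/T), 36 (C/A).
p = 9/41 = 0.219512.
d = −0.75 · ln(1 − (4/3)·0.219512) = −0.75 · ln(0.707317) = −0.75 · (-0.346276) = 0.2597.

0.2597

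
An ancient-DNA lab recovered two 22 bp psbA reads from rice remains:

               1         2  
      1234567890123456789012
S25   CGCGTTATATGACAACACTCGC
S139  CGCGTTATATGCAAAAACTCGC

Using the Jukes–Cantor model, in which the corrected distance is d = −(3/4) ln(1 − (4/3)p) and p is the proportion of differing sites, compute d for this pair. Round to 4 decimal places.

0.1505

The sequences differ at positions 12 (A/C), 13 (C/A), 16 (C/A).
p = 3/22 = 0.136364.
d = −0.75 · ln(1 − (4/3)·0.136364) = −0.75 · ln(0.818181) = −0.75 · (-0.200672) = 0.1505.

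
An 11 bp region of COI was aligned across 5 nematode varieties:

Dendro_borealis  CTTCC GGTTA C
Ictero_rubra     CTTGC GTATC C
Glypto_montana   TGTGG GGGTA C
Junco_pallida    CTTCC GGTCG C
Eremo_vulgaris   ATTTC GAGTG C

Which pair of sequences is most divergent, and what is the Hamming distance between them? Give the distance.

Pairwise Hamming distances:
  Dendro_borealis vs Ictero_rubra: 4
  Dendro_borealis vs Glypto_montana: 5
  Dendro_borealis vs Junco_pallida: 2
  Dendro_borealis vs Eremo_vulgaris: 5
  Ictero_rubra vs Glypto_montana: 6
  Ictero_rubra vs Junco_pallida: 5
  Ictero_rubra vs Eremo_vulgaris: 5
  Glypto_montana vs Junco_pallida: 7
  Glypto_montana vs Eremo_vulgaris: 6
  Junco_pallida vs Eremo_vulgaris: 5
The largest is 7, between Glypto_montana and Junco_pallida.

7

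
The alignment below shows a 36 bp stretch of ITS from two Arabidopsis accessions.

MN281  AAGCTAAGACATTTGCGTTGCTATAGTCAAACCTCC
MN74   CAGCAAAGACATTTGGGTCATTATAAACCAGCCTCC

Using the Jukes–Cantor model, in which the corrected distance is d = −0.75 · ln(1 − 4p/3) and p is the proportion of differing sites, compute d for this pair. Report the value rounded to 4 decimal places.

The sequences differ at positions 1 (A/C), 5 (T/A), 16 (C/G), 19 (T/C), 20 (G/A), 21 (C/T), 26 (G/A), 27 (T/A), 29 (A/C), 31 (A/G).
p = 10/36 = 0.277778.
d = −0.75 · ln(1 − (4/3)·0.277778) = −0.75 · ln(0.629629) = −0.75 · (-0.462625) = 0.3470.

0.3470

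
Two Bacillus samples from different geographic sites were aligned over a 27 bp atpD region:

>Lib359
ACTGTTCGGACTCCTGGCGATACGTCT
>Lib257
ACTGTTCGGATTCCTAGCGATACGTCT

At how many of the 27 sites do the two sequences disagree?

2

Differing sites — 11:C/T; 16:G/A.
That gives 2 mismatches out of 27 aligned sites, so the Hamming distance is 2.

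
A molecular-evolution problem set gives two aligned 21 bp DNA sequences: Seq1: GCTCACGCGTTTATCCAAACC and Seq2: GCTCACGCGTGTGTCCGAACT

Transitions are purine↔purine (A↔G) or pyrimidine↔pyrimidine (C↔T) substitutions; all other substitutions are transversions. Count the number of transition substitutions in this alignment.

3

Mismatches occur at site 11 (T↔G, transversion), site 13 (A↔G, transition), site 17 (A↔G, transition), site 21 (C↔T, transition).
Of the 4 differences, 3 transitions and 1 transversion, so the answer is 3.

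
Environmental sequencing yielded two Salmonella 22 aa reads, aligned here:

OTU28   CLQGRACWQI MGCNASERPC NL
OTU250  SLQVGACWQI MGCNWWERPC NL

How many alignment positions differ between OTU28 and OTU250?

5

Mismatches occur at site 1 (C↔S), site 4 (G↔V), site 5 (R↔G), site 15 (A↔W), site 16 (S↔W).
That gives 5 mismatches out of 22 aligned sites, so the Hamming distance is 5.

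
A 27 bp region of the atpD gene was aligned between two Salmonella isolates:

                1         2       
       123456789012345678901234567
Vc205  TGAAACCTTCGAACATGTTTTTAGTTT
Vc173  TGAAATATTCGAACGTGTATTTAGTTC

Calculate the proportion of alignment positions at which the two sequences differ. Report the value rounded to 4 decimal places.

Mismatches occur at site 6 (C↔T), site 7 (C↔A), site 15 (A↔G), site 19 (T↔A), site 27 (T↔C).
There are 5 differences over 27 sites, so p = 5/27 = 0.1852.

0.1852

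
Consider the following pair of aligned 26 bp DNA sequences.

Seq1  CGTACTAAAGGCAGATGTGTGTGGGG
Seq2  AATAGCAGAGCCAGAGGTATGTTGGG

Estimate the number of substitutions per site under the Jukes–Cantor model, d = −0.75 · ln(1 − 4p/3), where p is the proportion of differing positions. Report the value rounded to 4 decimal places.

Differing sites — 1:C/A; 2:G/A; 5:C/G; 6:T/C; 8:A/G; 11:G/C; 16:T/G; 19:G/A; 23:G/T.
p = 9/26 = 0.346154.
d = −0.75 · ln(1 − (4/3)·0.346154) = −0.75 · ln(0.538461) = −0.75 · (-0.619040) = 0.4643.

0.4643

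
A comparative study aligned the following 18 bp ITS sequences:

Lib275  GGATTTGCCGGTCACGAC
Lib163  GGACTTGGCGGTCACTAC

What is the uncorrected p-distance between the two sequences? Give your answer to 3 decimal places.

The sequences differ at positions 4 (T/C), 8 (C/G), 16 (G/T).
There are 3 differences over 18 sites, so p = 3/18 = 0.167.

0.167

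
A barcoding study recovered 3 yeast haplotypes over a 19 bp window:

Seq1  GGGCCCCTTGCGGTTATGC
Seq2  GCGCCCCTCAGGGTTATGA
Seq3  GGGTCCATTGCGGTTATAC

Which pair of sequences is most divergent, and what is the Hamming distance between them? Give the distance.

8

Pairwise Hamming distances:
  Seq1 vs Seq2: 5
  Seq1 vs Seq3: 3
  Seq2 vs Seq3: 8
The largest is 8, between Seq2 and Seq3.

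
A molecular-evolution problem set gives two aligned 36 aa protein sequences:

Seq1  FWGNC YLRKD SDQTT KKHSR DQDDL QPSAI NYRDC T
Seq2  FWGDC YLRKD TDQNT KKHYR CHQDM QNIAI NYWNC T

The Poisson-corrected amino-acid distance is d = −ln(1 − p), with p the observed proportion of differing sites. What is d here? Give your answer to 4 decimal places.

Differing sites — 4:N/D; 11:S/T; 14:T/N; 19:S/Y; 21:D/C; 22:Q/H; 23:D/Q; 25:L/M; 27:P/N; 28:S/I; 33:R/W; 34:D/N.
p = 12/36 = 0.333333.
d = −ln(1 − 0.333333) = −ln(0.666667) = 0.4055.

0.4055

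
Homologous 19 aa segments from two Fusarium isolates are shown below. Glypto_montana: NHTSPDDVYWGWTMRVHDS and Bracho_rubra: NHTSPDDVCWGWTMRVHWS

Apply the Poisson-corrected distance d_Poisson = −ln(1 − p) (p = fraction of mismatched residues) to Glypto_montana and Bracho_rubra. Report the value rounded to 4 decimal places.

0.1112

Differing sites — 9:Y/C; 18:D/W.
p = 2/19 = 0.105263.
d = −ln(1 − 0.105263) = −ln(0.894737) = 0.1112.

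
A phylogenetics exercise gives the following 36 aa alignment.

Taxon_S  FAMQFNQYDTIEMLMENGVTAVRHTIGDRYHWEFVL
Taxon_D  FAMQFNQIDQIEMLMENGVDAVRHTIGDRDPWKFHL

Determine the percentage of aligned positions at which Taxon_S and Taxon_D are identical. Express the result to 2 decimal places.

Differing sites — 8:Y/I; 10:T/Q; 20:T/D; 30:Y/D; 31:H/P; 33:E/K; 35:V/H.
29 of the 36 sites match, so the percent identity is 29/36 × 100 = 80.56%.

80.56%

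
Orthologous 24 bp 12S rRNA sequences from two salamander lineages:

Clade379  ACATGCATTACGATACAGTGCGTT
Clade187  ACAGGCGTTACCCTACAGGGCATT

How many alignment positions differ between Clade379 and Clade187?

6

Mismatches occur at site 4 (T→G), site 7 (A→G), site 12 (G→C), site 13 (A→C), site 19 (T→G), site 22 (G→A).
That gives 6 mismatches out of 24 aligned sites, so the Hamming distance is 6.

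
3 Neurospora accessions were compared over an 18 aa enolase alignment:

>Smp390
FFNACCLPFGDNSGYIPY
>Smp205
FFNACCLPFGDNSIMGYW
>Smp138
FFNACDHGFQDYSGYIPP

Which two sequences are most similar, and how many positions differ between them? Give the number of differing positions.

5

Pairwise Hamming distances:
  Smp390 vs Smp205: 5
  Smp390 vs Smp138: 6
  Smp205 vs Smp138: 10
The smallest is 5, between Smp390 and Smp205.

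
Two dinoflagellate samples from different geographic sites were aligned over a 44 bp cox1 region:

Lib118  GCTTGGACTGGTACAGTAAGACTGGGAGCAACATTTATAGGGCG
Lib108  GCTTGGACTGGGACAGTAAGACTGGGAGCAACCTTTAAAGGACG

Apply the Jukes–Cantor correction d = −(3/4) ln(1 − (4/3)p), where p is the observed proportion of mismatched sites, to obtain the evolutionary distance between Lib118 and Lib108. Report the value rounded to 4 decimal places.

0.0969

The sequences differ at positions 12 (T/G), 33 (A/C), 38 (T/A), 42 (G/A).
p = 4/44 = 0.090909.
d = −0.75 · ln(1 − (4/3)·0.090909) = −0.75 · ln(0.878788) = −0.75 · (-0.129212) = 0.0969.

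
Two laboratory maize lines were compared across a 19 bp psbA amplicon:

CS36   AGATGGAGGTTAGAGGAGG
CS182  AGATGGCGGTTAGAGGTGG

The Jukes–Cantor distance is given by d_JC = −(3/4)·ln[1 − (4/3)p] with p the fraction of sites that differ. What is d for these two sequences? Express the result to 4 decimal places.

Mismatches occur at site 7 (A→C), site 17 (A→T).
p = 2/19 = 0.105263.
d = −0.75 · ln(1 − (4/3)·0.105263) = −0.75 · ln(0.859649) = −0.75 · (-0.151231) = 0.1134.

0.1134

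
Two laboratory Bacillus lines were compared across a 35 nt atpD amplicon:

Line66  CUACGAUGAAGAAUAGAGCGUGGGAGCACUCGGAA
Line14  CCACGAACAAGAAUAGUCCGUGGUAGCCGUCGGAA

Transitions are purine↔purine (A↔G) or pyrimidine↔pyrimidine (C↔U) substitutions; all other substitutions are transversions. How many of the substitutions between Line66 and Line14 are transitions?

Differing sites — 2:U/C (Ti); 7:U/A (Tv); 8:G/C (Tv); 17:A/U (Tv); 18:G/C (Tv); 24:G/U (Tv); 28:A/C (Tv); 29:C/G (Tv).
Of the 8 differences, 1 transition and 7 transversions, so the answer is 1.

1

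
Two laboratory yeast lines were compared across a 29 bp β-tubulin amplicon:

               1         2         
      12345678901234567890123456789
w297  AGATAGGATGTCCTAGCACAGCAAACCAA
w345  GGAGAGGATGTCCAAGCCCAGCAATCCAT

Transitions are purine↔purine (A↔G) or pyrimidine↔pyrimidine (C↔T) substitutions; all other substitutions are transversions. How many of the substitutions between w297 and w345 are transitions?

1

Mismatches occur at site 1 (A→G, transition), site 4 (T→G, transversion), site 14 (T→A, transversion), site 18 (A→C, transversion), site 25 (A→T, transversion), site 29 (A→T, transversion).
Of the 6 differences, 1 transition and 5 transversions, so the answer is 1.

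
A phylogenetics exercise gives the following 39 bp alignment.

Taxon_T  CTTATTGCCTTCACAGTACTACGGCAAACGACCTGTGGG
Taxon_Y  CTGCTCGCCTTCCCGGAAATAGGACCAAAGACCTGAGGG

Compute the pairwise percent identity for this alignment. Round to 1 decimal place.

69.2%

Mismatches occur at site 3 (T/G), site 4 (A/C), site 6 (T/C), site 13 (A/C), site 15 (A/G), site 17 (T/A), site 19 (C/A), site 22 (C/G), site 24 (G/A), site 26 (A/C), site 29 (C/A), site 36 (T/A).
27 of the 39 sites match, so the percent identity is 27/39 × 100 = 69.2%.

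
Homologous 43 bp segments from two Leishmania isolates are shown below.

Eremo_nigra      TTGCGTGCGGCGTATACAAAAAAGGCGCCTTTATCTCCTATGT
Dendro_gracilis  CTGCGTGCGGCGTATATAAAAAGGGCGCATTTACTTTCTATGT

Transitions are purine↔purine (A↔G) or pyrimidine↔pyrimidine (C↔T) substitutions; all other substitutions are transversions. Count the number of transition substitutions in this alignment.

Mismatches occur at site 1 (T/C, transition), site 17 (C/T, transition), site 23 (A/G, transition), site 29 (C/A, transversion), site 34 (T/C, transition), site 35 (C/T, transition), site 37 (C/T, transition).
Of the 7 differences, 6 transitions and 1 transversion, so the answer is 6.

6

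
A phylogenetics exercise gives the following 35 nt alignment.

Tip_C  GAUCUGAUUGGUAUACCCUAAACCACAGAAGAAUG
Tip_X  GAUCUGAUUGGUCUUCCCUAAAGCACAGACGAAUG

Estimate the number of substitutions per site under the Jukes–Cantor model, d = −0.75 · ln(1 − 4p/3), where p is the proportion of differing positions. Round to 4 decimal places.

0.1240

Mismatches occur at site 13 (A/C), site 15 (A/U), site 23 (C/G), site 30 (A/C).
p = 4/35 = 0.114286.
d = −0.75 · ln(1 − (4/3)·0.114286) = −0.75 · ln(0.847619) = −0.75 · (-0.165324) = 0.1240.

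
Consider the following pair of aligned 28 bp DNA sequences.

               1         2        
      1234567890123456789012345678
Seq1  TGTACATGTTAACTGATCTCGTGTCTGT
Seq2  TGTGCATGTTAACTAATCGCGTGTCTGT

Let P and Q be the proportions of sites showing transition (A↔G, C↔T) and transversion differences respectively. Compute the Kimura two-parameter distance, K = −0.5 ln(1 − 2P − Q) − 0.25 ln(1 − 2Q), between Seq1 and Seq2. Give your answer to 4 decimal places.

The sequences differ at positions 4 (A/G, transition), 15 (G/A, transition), 19 (T/G, transversion).
Of the 3 differences, 2 transitions and 1 transversion over 28 sites: P = 2/28 = 0.071429, Q = 1/28 = 0.035714.
d = −0.5·ln(0.821428) − 0.25·ln(0.928572) = −0.5·(-0.196711) − 0.25·(-0.074107) = 0.1169.

0.1169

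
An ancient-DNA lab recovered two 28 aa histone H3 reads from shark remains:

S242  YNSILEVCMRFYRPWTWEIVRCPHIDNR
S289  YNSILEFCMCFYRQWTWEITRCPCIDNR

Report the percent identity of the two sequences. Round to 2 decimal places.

The sequences differ at positions 7 (V/F), 10 (R/C), 14 (P/Q), 20 (V/T), 24 (H/C).
23 of the 28 sites match, so the percent identity is 23/28 × 100 = 82.14%.

82.14%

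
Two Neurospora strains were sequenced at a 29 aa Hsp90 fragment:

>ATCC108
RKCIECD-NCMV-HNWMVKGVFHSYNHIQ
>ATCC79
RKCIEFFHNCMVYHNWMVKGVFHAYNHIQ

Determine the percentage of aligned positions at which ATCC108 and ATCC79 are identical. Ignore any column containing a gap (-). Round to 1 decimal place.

88.9%

Excluding the 2 gap columns leaves 27 comparable sites.
Differing sites — 6:C/F; 7:D/F; 24:S/A.
24 of the 27 comparable sites match, so the percent identity is 24/27 × 100 = 88.9%.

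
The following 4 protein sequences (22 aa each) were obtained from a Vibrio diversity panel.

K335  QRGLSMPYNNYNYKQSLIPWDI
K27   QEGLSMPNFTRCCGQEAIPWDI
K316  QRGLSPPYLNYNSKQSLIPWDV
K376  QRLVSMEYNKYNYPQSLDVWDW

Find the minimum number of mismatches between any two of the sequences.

Pairwise Hamming distances:
  K335 vs K27: 10
  K335 vs K316: 4
  K335 vs K376: 8
  K27 vs K316: 12
  K27 vs K376: 16
  K316 vs K376: 11
The smallest is 4, between K335 and K316.

4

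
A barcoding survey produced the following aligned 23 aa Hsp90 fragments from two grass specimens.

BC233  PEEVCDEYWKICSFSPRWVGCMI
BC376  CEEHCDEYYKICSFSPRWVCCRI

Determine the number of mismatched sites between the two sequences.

Mismatches occur at site 1 (P→C), site 4 (V→H), site 9 (W→Y), site 20 (G→C), site 22 (M→R).
That gives 5 mismatches out of 23 aligned sites, so the Hamming distance is 5.

5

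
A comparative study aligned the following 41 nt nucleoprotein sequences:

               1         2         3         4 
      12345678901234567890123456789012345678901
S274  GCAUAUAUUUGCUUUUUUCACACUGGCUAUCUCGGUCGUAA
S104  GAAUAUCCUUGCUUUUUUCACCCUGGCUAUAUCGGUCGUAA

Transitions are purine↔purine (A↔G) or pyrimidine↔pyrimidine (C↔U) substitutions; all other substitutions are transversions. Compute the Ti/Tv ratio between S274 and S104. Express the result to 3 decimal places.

The sequences differ at positions 2 (C/A, transversion), 7 (A/C, transversion), 8 (U/C, transition), 22 (A/C, transversion), 31 (C/A, transversion).
Of the 5 differences, 1 transition and 4 transversions, so Ti/Tv = 1/4 = 0.250.

0.250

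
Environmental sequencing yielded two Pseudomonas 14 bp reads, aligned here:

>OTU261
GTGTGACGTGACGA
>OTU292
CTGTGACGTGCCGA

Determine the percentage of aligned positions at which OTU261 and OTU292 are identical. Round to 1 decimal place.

Mismatches occur at site 1 (G→C), site 11 (A→C).
12 of the 14 sites match, so the percent identity is 12/14 × 100 = 85.7%.

85.7%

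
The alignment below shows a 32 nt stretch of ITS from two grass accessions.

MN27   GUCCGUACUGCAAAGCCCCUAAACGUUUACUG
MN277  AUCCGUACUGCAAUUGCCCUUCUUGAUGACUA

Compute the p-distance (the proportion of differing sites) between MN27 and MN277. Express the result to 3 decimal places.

0.344

Mismatches occur at site 1 (G/A), site 14 (A/U), site 15 (G/U), site 16 (C/G), site 21 (A/U), site 22 (A/C), site 23 (A/U), site 24 (C/U), site 26 (U/A), site 28 (U/G), site 32 (G/A).
There are 11 differences over 32 sites, so p = 11/32 = 0.344.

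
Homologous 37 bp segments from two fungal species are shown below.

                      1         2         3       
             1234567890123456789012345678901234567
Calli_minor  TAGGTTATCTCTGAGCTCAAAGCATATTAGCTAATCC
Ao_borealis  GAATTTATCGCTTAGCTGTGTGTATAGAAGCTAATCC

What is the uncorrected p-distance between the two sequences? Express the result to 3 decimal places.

Mismatches occur at site 1 (T→G), site 3 (G→A), site 4 (G→T), site 10 (T→G), site 13 (G→T), site 18 (C→G), site 19 (A→T), site 20 (A→G), site 21 (A→T), site 23 (C→T), site 27 (T→G), site 28 (T→A).
There are 12 differences over 37 sites, so p = 12/37 = 0.324.

0.324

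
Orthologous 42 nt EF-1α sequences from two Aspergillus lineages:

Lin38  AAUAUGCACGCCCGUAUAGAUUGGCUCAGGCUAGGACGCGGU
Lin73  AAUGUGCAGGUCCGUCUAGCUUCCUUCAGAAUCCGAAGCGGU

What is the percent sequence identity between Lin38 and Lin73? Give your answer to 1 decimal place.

69.0%

The sequences differ at positions 4 (A/G), 9 (C/G), 11 (C/U), 16 (A/C), 20 (A/C), 23 (G/C), 24 (G/C), 25 (C/U), 30 (G/A), 31 (C/A), 33 (A/C), 34 (G/C), 37 (C/A).
29 of the 42 sites match, so the percent identity is 29/42 × 100 = 69.0%.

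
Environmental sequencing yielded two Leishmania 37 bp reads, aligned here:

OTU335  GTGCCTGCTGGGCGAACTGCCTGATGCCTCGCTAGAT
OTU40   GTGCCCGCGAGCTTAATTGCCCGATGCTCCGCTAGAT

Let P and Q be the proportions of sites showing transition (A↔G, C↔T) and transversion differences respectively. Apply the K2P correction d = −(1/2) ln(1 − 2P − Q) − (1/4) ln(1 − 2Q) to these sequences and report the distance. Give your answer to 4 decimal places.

0.3518

Differing sites — 6:T/C (Ti); 9:T/G (Tv); 10:G/A (Ti); 12:G/C (Tv); 13:C/T (Ti); 14:G/T (Tv); 17:C/T (Ti); 22:T/C (Ti); 28:C/T (Ti); 29:T/C (Ti).
Of the 10 differences, 7 transitions and 3 transversions over 37 sites: P = 7/37 = 0.189189, Q = 3/37 = 0.081081.
d = −0.5·ln(0.540541) − 0.25·ln(0.837838) = −0.5·(-0.615185) − 0.25·(-0.176931) = 0.3518.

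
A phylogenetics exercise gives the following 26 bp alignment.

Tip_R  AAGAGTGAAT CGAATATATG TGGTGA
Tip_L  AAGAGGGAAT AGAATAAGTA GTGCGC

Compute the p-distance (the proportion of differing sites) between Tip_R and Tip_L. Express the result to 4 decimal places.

0.3462

The sequences differ at positions 6 (T/G), 11 (C/A), 17 (T/A), 18 (A/G), 20 (G/A), 21 (T/G), 22 (G/T), 24 (T/C), 26 (A/C).
There are 9 differences over 26 sites, so p = 9/26 = 0.3462.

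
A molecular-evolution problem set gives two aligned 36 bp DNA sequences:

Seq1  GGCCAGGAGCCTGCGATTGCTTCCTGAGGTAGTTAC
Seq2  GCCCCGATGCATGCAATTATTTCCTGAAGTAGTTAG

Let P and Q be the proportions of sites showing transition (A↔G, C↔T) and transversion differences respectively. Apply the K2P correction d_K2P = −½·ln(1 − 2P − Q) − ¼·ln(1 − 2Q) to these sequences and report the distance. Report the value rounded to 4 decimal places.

0.3509

Differing sites — 2:G/C (Tv); 5:A/C (Tv); 7:G/A (Ti); 8:A/T (Tv); 11:C/A (Tv); 15:G/A (Ti); 19:G/A (Ti); 20:C/T (Ti); 28:G/A (Ti); 36:C/G (Tv).
Of the 10 differences, 5 transitions and 5 transversions over 36 sites: P = 5/36 = 0.138889, Q = 5/36 = 0.138889.
d = −0.5·ln(0.583333) − 0.25·ln(0.722222) = −0.5·(-0.538997) − 0.25·(-0.325423) = 0.3509.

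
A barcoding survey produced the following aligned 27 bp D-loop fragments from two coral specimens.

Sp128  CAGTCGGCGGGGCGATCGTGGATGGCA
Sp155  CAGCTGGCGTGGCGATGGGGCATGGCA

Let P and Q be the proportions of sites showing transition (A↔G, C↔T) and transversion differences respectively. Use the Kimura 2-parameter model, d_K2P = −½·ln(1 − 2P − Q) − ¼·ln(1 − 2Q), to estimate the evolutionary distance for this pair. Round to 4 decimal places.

The sequences differ at positions 4 (T/C, transition), 5 (C/T, transition), 10 (G/T, transversion), 17 (C/G, transversion), 19 (T/G, transversion), 21 (G/C, transversion).
Of the 6 differences, 2 transitions and 4 transversions over 27 sites: P = 2/27 = 0.074074, Q = 4/27 = 0.148148.
d = −0.5·ln(0.703704) − 0.25·ln(0.703704) = −0.5·(-0.351397) − 0.25·(-0.351397) = 0.2635.

0.2635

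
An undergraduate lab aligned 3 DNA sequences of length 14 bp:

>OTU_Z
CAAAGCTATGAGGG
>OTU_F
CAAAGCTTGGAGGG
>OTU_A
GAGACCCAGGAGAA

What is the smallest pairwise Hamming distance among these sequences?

Pairwise Hamming distances:
  OTU_Z vs OTU_F: 2
  OTU_Z vs OTU_A: 7
  OTU_F vs OTU_A: 7
The smallest is 2, between OTU_Z and OTU_F.

2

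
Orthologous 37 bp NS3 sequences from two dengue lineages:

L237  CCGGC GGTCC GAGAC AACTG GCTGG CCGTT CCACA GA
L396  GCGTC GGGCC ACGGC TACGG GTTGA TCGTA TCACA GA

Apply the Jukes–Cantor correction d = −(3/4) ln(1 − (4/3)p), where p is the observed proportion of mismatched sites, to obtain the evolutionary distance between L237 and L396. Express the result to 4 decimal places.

The sequences differ at positions 1 (C/G), 4 (G/T), 8 (T/G), 11 (G/A), 12 (A/C), 14 (A/G), 16 (A/T), 19 (T/G), 22 (C/T), 25 (G/A), 26 (C/T), 30 (T/A), 31 (C/T).
p = 13/37 = 0.351351.
d = −0.75 · ln(1 − (4/3)·0.351351) = −0.75 · ln(0.531532) = −0.75 · (-0.631992) = 0.4740.

0.4740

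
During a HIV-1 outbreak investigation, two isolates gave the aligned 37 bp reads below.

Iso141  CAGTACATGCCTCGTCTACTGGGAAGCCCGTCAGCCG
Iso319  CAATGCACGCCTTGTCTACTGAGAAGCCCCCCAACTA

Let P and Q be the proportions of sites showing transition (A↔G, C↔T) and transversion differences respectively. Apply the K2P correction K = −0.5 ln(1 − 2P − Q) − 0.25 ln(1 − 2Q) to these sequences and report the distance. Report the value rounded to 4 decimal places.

0.3742

Differing sites — 3:G/A (Ti); 5:A/G (Ti); 8:T/C (Ti); 13:C/T (Ti); 22:G/A (Ti); 30:G/C (Tv); 31:T/C (Ti); 34:G/A (Ti); 36:C/T (Ti); 37:G/A (Ti).
Of the 10 differences, 9 transitions and 1 transversion over 37 sites: P = 9/37 = 0.243243, Q = 1/37 = 0.027027.
d = −0.5·ln(0.486487) − 0.25·ln(0.945946) = −0.5·(-0.720545) − 0.25·(-0.055570) = 0.3742.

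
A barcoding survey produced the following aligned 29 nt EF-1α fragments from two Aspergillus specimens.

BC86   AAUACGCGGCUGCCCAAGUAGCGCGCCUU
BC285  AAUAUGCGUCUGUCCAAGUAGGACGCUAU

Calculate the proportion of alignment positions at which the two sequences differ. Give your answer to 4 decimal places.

0.2414

Differing sites — 5:C/U; 9:G/U; 13:C/U; 22:C/G; 23:G/A; 27:C/U; 28:U/A.
There are 7 differences over 29 sites, so p = 7/29 = 0.2414.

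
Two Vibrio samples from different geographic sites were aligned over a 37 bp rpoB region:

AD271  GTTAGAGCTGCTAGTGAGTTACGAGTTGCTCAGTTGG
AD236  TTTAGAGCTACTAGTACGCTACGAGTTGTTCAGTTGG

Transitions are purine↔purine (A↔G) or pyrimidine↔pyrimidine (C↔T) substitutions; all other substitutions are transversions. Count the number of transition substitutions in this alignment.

The sequences differ at positions 1 (G/T, transversion), 10 (G/A, transition), 16 (G/A, transition), 17 (A/C, transversion), 19 (T/C, transition), 29 (C/T, transition).
Of the 6 differences, 4 transitions and 2 transversions, so the answer is 4.

4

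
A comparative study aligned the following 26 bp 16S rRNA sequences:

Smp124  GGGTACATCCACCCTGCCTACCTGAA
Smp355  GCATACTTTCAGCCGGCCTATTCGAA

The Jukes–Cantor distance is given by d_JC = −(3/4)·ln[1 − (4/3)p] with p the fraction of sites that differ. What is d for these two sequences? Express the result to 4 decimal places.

Differing sites — 2:G/C; 3:G/A; 7:A/T; 9:C/T; 12:C/G; 15:T/G; 21:C/T; 22:C/T; 23:T/C.
p = 9/26 = 0.346154.
d = −0.75 · ln(1 − (4/3)·0.346154) = −0.75 · ln(0.538461) = −0.75 · (-0.619040) = 0.4643.

0.4643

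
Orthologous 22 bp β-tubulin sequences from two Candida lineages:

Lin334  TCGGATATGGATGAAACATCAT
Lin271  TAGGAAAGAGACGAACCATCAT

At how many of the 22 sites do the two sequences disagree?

The sequences differ at positions 2 (C/A), 6 (T/A), 8 (T/G), 9 (G/A), 12 (T/C), 16 (A/C).
That gives 6 mismatches out of 22 aligned sites, so the Hamming distance is 6.

6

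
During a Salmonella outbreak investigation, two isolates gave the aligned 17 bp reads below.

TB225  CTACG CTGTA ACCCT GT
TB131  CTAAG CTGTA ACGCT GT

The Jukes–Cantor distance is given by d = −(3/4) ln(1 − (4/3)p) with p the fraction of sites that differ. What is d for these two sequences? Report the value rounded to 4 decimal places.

0.1280

Differing sites — 4:C/A; 13:C/G.
p = 2/17 = 0.117647.
d = −0.75 · ln(1 − (4/3)·0.117647) = −0.75 · ln(0.843137) = −0.75 · (-0.170626) = 0.1280.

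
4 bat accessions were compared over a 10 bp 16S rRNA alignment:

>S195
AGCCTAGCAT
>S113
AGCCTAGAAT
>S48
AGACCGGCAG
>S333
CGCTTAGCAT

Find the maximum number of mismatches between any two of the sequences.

Pairwise Hamming distances:
  S195 vs S113: 1
  S195 vs S48: 4
  S195 vs S333: 2
  S113 vs S48: 5
  S113 vs S333: 3
  S48 vs S333: 6
The largest is 6, between S48 and S333.

6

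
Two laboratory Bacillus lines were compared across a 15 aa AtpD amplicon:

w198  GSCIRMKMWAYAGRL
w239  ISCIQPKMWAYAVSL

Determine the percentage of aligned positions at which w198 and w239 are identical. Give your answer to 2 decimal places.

Differing sites — 1:G/I; 5:R/Q; 6:M/P; 13:G/V; 14:R/S.
10 of the 15 sites match, so the percent identity is 10/15 × 100 = 66.67%.

66.67%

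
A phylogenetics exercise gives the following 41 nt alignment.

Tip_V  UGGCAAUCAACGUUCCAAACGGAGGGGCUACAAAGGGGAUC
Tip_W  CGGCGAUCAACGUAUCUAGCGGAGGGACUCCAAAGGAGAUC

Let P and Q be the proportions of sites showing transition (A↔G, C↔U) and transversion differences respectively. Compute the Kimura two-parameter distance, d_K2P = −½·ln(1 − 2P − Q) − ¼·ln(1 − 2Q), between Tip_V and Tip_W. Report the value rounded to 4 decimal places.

0.2673

Differing sites — 1:U/C (Ti); 5:A/G (Ti); 14:U/A (Tv); 15:C/U (Ti); 17:A/U (Tv); 19:A/G (Ti); 27:G/A (Ti); 30:A/C (Tv); 37:G/A (Ti).
Of the 9 differences, 6 transitions and 3 transversions over 41 sites: P = 6/41 = 0.146341, Q = 3/41 = 0.073171.
d = −0.5·ln(0.634147) − 0.25·ln(0.853658) = −0.5·(-0.455474) − 0.25·(-0.158225) = 0.2673.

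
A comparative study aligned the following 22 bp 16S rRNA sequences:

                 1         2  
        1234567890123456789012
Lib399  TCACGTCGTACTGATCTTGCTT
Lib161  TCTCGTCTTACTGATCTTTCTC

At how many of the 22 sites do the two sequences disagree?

The sequences differ at positions 3 (A/T), 8 (G/T), 19 (G/T), 22 (T/C).
That gives 4 mismatches out of 22 aligned sites, so the Hamming distance is 4.

4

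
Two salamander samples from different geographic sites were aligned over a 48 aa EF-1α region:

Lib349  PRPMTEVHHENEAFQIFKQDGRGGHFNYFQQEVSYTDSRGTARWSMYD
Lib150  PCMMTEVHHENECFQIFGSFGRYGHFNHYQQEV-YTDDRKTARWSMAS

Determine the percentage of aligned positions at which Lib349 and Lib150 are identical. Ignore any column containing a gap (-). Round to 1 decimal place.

72.3%

Excluding the 1 gap column leaves 47 comparable sites.
Mismatches occur at site 2 (R→C), site 3 (P→M), site 13 (A→C), site 18 (K→G), site 19 (Q→S), site 20 (D→F), site 23 (G→Y), site 28 (Y→H), site 29 (F→Y), site 38 (S→D), site 40 (G→K), site 47 (Y→A), site 48 (D→S).
34 of the 47 comparable sites match, so the percent identity is 34/47 × 100 = 72.3%.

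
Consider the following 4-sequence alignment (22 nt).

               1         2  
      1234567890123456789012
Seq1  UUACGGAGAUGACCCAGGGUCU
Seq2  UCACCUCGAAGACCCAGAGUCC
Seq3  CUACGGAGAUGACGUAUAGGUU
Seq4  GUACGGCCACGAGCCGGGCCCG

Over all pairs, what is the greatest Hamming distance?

Pairwise Hamming distances:
  Seq1 vs Seq2: 7
  Seq1 vs Seq3: 7
  Seq1 vs Seq4: 9
  Seq2 vs Seq3: 12
  Seq2 vs Seq4: 12
  Seq3 vs Seq4: 14
The largest is 14, between Seq3 and Seq4.

14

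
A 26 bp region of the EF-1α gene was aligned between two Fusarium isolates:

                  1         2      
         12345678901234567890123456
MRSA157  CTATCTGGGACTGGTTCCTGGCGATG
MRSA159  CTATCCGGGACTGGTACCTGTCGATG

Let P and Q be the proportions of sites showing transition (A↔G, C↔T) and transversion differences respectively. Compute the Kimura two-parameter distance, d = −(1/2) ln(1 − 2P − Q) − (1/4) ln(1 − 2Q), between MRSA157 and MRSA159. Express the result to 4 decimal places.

Mismatches occur at site 6 (T↔C, transition), site 16 (T↔A, transversion), site 21 (G↔T, transversion).
Of the 3 differences, 1 transition and 2 transversions over 26 sites: P = 1/26 = 0.038462, Q = 2/26 = 0.076923.
d = −0.5·ln(0.846153) − 0.25·ln(0.846154) = −0.5·(-0.167055) − 0.25·(-0.167054) = 0.1253.

0.1253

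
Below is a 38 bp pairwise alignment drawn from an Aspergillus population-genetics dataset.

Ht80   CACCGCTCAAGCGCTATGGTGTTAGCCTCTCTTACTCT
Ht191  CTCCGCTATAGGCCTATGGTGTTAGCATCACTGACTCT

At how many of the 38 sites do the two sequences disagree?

Mismatches occur at site 2 (A↔T), site 8 (C↔A), site 9 (A↔T), site 12 (C↔G), site 13 (G↔C), site 27 (C↔A), site 30 (T↔A), site 33 (T↔G).
That gives 8 mismatches out of 38 aligned sites, so the Hamming distance is 8.

8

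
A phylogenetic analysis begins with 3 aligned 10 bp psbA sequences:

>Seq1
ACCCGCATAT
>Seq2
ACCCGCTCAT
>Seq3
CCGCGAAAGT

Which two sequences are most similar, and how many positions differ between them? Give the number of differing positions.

Pairwise Hamming distances:
  Seq1 vs Seq2: 2
  Seq1 vs Seq3: 5
  Seq2 vs Seq3: 6
The smallest is 2, between Seq1 and Seq2.

2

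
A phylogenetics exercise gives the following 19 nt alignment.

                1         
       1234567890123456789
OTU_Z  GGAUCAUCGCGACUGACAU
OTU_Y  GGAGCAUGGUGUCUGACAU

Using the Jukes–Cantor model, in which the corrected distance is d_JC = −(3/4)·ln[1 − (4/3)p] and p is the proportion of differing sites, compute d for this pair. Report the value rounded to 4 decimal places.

0.2471

Differing sites — 4:U/G; 8:C/G; 10:C/U; 12:A/U.
p = 4/19 = 0.210526.
d = −0.75 · ln(1 − (4/3)·0.210526) = −0.75 · ln(0.719299) = −0.75 · (-0.329478) = 0.2471.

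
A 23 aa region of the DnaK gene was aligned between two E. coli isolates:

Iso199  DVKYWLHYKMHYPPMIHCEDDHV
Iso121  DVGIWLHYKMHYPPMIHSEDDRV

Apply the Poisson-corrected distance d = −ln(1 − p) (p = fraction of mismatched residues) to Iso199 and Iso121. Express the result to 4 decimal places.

0.1911

The sequences differ at positions 3 (K/G), 4 (Y/I), 18 (C/S), 22 (H/R).
p = 4/23 = 0.173913.
d = −ln(1 − 0.173913) = −ln(0.826087) = 0.1911.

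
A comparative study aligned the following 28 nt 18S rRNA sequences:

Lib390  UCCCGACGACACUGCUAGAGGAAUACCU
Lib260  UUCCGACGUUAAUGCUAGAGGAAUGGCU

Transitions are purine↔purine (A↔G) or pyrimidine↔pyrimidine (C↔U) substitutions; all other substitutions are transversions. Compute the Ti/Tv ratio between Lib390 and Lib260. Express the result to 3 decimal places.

The sequences differ at positions 2 (C/U, transition), 9 (A/U, transversion), 10 (C/U, transition), 12 (C/A, transversion), 25 (A/G, transition), 26 (C/G, transversion).
Of the 6 differences, 3 transitions and 3 transversions, so Ti/Tv = 3/3 = 1.000.

1.000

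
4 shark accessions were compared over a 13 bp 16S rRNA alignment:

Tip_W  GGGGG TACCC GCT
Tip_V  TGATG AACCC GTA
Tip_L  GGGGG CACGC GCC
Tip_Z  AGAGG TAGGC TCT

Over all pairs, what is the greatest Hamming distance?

8

Pairwise Hamming distances:
  Tip_W vs Tip_V: 6
  Tip_W vs Tip_L: 3
  Tip_W vs Tip_Z: 5
  Tip_V vs Tip_L: 7
  Tip_V vs Tip_Z: 8
  Tip_L vs Tip_Z: 6
The largest is 8, between Tip_V and Tip_Z.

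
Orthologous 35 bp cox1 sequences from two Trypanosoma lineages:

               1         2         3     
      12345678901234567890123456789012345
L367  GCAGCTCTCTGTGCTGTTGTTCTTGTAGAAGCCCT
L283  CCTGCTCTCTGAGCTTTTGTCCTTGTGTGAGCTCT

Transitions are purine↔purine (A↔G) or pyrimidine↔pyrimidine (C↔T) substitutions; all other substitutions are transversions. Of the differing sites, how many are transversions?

5

Mismatches occur at site 1 (G↔C, transversion), site 3 (A↔T, transversion), site 12 (T↔A, transversion), site 16 (G↔T, transversion), site 21 (T↔C, transition), site 27 (A↔G, transition), site 28 (G↔T, transversion), site 29 (A↔G, transition), site 33 (C↔T, transition).
Of the 9 differences, 4 transitions and 5 transversions, so the answer is 5.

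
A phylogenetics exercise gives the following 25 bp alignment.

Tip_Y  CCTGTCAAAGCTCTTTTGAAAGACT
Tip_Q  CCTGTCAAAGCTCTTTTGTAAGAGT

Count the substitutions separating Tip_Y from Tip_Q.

Mismatches occur at site 19 (A↔T), site 24 (C↔G).
That gives 2 mismatches out of 25 aligned sites, so the Hamming distance is 2.

2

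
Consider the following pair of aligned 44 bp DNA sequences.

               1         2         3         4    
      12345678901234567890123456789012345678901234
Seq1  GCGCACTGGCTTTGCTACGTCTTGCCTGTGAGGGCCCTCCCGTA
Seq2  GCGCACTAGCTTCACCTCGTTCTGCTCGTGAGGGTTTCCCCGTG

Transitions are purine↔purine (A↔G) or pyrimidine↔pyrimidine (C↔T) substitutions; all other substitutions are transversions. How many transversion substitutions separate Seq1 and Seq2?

1

Differing sites — 8:G/A (Ti); 13:T/C (Ti); 14:G/A (Ti); 16:T/C (Ti); 17:A/T (Tv); 21:C/T (Ti); 22:T/C (Ti); 26:C/T (Ti); 27:T/C (Ti); 35:C/T (Ti); 36:C/T (Ti); 37:C/T (Ti); 38:T/C (Ti); 44:A/G (Ti).
Of the 14 differences, 13 transitions and 1 transversion, so the answer is 1.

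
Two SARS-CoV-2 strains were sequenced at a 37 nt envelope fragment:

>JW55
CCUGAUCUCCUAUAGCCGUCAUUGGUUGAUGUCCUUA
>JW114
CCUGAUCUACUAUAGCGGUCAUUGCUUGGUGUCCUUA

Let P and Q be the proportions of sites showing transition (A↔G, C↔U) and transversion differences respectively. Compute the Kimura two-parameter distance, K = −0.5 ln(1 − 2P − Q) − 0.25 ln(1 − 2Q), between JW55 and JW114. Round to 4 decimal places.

Differing sites — 9:C/A (Tv); 17:C/G (Tv); 25:G/C (Tv); 29:A/G (Ti).
Of the 4 differences, 1 transition and 3 transversions over 37 sites: P = 1/37 = 0.027027, Q = 3/37 = 0.081081.
d = −0.5·ln(0.864865) − 0.25·ln(0.837838) = −0.5·(-0.145182) − 0.25·(-0.176931) = 0.1168.

0.1168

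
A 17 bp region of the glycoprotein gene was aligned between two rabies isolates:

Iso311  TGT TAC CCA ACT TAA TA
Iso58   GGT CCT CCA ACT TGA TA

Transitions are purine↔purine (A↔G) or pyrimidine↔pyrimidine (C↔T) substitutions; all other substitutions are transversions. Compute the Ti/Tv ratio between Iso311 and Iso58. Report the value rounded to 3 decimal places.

1.500

Differing sites — 1:T/G (Tv); 4:T/C (Ti); 5:A/C (Tv); 6:C/T (Ti); 14:A/G (Ti).
Of the 5 differences, 3 transitions and 2 transversions, so Ti/Tv = 3/2 = 1.500.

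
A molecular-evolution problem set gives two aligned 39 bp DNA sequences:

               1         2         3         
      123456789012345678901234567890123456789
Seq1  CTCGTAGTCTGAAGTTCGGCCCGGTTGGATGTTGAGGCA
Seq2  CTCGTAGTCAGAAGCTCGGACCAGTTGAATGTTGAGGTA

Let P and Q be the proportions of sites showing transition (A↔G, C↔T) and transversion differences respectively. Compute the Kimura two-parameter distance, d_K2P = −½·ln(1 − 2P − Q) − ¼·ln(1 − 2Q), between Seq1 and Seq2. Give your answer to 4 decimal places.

0.1752

Differing sites — 10:T/A (Tv); 15:T/C (Ti); 20:C/A (Tv); 23:G/A (Ti); 28:G/A (Ti); 38:C/T (Ti).
Of the 6 differences, 4 transitions and 2 transversions over 39 sites: P = 4/39 = 0.102564, Q = 2/39 = 0.051282.
d = −0.5·ln(0.743590) − 0.25·ln(0.897436) = −0.5·(-0.296265) − 0.25·(-0.108213) = 0.1752.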